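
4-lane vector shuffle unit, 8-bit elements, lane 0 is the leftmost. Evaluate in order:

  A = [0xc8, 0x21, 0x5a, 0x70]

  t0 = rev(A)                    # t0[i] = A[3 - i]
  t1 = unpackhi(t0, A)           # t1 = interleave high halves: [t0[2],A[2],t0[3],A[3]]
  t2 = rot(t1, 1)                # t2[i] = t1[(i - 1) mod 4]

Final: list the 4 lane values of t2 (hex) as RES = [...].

  t0: 70 5a 21 c8
  t1: 21 5a c8 70
  t2: 70 21 5a c8

RES = [0x70, 0x21, 0x5a, 0xc8]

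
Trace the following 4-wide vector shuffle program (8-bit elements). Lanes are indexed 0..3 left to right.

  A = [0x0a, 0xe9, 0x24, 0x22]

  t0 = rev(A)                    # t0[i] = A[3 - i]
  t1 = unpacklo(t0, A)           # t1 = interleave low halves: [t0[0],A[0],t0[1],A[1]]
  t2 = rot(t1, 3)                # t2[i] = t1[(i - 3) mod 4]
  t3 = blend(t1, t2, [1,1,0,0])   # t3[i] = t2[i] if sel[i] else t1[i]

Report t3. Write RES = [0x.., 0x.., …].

  t0: 22 24 e9 0a
  t1: 22 0a 24 e9
  t2: 0a 24 e9 22
  t3: 0a 24 24 e9

RES = [0x0a, 0x24, 0x24, 0xe9]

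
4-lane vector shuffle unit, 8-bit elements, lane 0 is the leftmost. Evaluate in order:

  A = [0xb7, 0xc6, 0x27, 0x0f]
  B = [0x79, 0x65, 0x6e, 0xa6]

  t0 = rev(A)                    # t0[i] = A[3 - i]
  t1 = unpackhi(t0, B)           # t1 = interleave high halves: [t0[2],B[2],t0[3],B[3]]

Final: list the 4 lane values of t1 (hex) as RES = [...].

  t0: 0f 27 c6 b7
  t1: c6 6e b7 a6

RES = [0xc6, 0x6e, 0xb7, 0xa6]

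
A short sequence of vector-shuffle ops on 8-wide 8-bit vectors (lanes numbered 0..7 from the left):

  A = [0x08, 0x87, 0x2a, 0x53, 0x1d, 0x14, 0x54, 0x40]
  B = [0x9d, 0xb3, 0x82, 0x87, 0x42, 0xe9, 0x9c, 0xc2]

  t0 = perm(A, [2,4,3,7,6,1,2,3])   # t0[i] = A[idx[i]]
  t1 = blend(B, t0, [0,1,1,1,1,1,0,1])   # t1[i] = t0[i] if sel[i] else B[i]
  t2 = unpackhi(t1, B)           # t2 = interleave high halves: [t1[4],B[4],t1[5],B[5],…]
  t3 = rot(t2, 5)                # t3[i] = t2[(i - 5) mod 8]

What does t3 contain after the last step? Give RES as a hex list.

RES = [0xe9, 0x9c, 0x9c, 0x53, 0xc2, 0x54, 0x42, 0x87]

t0 = [0x2a, 0x1d, 0x53, 0x40, 0x54, 0x87, 0x2a, 0x53]
t1 = [0x9d, 0x1d, 0x53, 0x40, 0x54, 0x87, 0x9c, 0x53]
t2 = [0x54, 0x42, 0x87, 0xe9, 0x9c, 0x9c, 0x53, 0xc2]
t3 = [0xe9, 0x9c, 0x9c, 0x53, 0xc2, 0x54, 0x42, 0x87]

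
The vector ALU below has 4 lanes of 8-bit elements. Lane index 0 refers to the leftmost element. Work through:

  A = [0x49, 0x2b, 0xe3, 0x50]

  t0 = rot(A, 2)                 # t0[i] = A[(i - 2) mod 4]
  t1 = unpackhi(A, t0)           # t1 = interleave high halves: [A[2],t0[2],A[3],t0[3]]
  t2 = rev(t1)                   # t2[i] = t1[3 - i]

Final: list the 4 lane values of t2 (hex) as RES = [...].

RES = [ 0x2b  0x50  0x49  0xe3 ]

t0 = [0xe3, 0x50, 0x49, 0x2b]
t1 = [0xe3, 0x49, 0x50, 0x2b]
t2 = [0x2b, 0x50, 0x49, 0xe3]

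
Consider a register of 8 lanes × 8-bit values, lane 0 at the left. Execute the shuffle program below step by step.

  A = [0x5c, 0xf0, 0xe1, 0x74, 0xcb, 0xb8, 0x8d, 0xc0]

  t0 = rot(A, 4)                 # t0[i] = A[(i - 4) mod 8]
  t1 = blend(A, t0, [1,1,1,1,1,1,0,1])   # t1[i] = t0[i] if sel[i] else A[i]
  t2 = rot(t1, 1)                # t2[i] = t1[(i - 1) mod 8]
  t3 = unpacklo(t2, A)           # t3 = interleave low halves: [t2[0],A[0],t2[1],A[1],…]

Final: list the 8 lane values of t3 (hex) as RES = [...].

t0 = [0xcb, 0xb8, 0x8d, 0xc0, 0x5c, 0xf0, 0xe1, 0x74]
t1 = [0xcb, 0xb8, 0x8d, 0xc0, 0x5c, 0xf0, 0x8d, 0x74]
t2 = [0x74, 0xcb, 0xb8, 0x8d, 0xc0, 0x5c, 0xf0, 0x8d]
t3 = [0x74, 0x5c, 0xcb, 0xf0, 0xb8, 0xe1, 0x8d, 0x74]

RES = [0x74, 0x5c, 0xcb, 0xf0, 0xb8, 0xe1, 0x8d, 0x74]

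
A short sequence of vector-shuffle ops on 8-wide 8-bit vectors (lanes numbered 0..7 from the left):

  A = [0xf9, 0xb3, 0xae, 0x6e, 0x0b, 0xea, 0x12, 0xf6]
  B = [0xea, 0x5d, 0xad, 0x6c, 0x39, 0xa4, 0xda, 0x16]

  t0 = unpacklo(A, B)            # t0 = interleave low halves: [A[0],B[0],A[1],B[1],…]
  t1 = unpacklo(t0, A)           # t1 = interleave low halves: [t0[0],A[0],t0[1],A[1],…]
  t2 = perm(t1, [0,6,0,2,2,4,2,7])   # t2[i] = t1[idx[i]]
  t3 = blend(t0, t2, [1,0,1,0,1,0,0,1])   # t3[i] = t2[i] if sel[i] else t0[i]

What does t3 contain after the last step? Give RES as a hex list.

  t0: f9 ea b3 5d ae ad 6e 6c
  t1: f9 f9 ea b3 b3 ae 5d 6e
  t2: f9 5d f9 ea ea b3 ea 6e
  t3: f9 ea f9 5d ea ad 6e 6e

RES = [0xf9, 0xea, 0xf9, 0x5d, 0xea, 0xad, 0x6e, 0x6e]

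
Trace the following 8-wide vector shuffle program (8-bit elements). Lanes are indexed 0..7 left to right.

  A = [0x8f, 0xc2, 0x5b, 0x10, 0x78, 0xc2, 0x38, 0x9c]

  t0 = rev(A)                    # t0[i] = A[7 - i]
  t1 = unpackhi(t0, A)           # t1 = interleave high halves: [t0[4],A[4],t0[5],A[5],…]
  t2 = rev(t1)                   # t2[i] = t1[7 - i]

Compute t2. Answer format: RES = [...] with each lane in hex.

t0 = [0x9c, 0x38, 0xc2, 0x78, 0x10, 0x5b, 0xc2, 0x8f]
t1 = [0x10, 0x78, 0x5b, 0xc2, 0xc2, 0x38, 0x8f, 0x9c]
t2 = [0x9c, 0x8f, 0x38, 0xc2, 0xc2, 0x5b, 0x78, 0x10]

RES = [ 0x9c  0x8f  0x38  0xc2  0xc2  0x5b  0x78  0x10 ]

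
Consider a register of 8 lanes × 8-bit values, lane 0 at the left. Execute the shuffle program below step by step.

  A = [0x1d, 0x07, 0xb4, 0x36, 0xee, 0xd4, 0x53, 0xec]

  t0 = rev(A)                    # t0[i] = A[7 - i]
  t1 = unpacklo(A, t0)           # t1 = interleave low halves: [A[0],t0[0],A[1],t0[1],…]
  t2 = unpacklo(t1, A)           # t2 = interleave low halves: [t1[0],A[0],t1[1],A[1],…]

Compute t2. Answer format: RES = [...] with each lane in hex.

  t0: ec 53 d4 ee 36 b4 07 1d
  t1: 1d ec 07 53 b4 d4 36 ee
  t2: 1d 1d ec 07 07 b4 53 36

RES = [0x1d, 0x1d, 0xec, 0x07, 0x07, 0xb4, 0x53, 0x36]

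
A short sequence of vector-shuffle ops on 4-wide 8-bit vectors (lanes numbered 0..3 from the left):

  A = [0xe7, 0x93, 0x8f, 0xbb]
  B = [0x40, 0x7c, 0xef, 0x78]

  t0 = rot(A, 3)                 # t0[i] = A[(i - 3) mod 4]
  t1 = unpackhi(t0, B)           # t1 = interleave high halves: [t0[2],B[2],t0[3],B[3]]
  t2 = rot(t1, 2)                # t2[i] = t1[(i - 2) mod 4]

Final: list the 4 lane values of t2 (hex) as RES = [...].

RES = [ 0xe7  0x78  0xbb  0xef ]

t0 = [0x93, 0x8f, 0xbb, 0xe7]
t1 = [0xbb, 0xef, 0xe7, 0x78]
t2 = [0xe7, 0x78, 0xbb, 0xef]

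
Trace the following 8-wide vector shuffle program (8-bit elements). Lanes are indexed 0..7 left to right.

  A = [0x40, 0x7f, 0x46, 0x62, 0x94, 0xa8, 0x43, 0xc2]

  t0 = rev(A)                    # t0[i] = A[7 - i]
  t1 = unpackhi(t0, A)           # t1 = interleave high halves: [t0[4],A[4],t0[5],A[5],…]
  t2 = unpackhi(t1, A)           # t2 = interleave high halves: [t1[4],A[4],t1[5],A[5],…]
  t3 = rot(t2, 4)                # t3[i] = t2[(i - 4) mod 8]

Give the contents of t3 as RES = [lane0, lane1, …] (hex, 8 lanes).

t0 = [0xc2, 0x43, 0xa8, 0x94, 0x62, 0x46, 0x7f, 0x40]
t1 = [0x62, 0x94, 0x46, 0xa8, 0x7f, 0x43, 0x40, 0xc2]
t2 = [0x7f, 0x94, 0x43, 0xa8, 0x40, 0x43, 0xc2, 0xc2]
t3 = [0x40, 0x43, 0xc2, 0xc2, 0x7f, 0x94, 0x43, 0xa8]

RES = [ 0x40  0x43  0xc2  0xc2  0x7f  0x94  0x43  0xa8 ]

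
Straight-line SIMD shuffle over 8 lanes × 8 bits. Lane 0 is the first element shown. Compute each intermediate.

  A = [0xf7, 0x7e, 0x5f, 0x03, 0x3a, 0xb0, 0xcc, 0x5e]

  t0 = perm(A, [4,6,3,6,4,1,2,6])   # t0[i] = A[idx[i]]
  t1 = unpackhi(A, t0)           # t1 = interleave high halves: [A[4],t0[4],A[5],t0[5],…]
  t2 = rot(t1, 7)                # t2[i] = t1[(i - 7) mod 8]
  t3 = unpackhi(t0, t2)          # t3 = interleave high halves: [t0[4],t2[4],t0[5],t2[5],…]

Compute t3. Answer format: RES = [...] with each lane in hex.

→ t0 |3a|cc|03|cc|3a|7e|5f|cc|
→ t1 |3a|3a|b0|7e|cc|5f|5e|cc|
→ t2 |3a|b0|7e|cc|5f|5e|cc|3a|
→ t3 |3a|5f|7e|5e|5f|cc|cc|3a|

RES = [ 0x3a  0x5f  0x7e  0x5e  0x5f  0xcc  0xcc  0x3a ]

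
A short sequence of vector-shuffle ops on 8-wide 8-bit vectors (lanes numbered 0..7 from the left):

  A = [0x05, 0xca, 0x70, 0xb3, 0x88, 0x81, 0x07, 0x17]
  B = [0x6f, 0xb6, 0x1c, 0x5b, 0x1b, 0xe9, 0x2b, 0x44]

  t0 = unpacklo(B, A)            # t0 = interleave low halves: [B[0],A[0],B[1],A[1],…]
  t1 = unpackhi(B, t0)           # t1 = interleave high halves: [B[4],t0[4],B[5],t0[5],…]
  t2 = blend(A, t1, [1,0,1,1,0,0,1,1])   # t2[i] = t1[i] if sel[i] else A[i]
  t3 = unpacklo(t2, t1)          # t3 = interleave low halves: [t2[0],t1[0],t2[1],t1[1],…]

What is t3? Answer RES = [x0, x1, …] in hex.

RES = [ 0x1b  0x1b  0xca  0x1c  0xe9  0xe9  0x70  0x70 ]

→ t0 |6f|05|b6|ca|1c|70|5b|b3|
→ t1 |1b|1c|e9|70|2b|5b|44|b3|
→ t2 |1b|ca|e9|70|88|81|44|b3|
→ t3 |1b|1b|ca|1c|e9|e9|70|70|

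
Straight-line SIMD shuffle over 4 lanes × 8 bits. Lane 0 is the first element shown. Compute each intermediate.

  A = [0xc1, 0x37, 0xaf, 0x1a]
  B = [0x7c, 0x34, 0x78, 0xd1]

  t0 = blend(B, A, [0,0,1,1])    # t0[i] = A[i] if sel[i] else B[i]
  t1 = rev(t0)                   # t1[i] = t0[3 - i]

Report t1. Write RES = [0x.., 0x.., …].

RES = [ 0x1a  0xaf  0x34  0x7c ]

→ t0 |7c|34|af|1a|
→ t1 |1a|af|34|7c|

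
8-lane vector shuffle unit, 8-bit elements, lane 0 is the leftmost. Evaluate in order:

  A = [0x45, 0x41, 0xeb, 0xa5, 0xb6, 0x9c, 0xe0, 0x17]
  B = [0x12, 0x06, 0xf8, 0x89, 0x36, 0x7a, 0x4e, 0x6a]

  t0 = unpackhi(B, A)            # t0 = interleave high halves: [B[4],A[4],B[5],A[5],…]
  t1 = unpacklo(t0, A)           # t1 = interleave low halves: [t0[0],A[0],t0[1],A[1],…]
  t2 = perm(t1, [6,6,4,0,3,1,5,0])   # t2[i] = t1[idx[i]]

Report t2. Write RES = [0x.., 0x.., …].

→ t0 |36|b6|7a|9c|4e|e0|6a|17|
→ t1 |36|45|b6|41|7a|eb|9c|a5|
→ t2 |9c|9c|7a|36|41|45|eb|36|

RES = [ 0x9c  0x9c  0x7a  0x36  0x41  0x45  0xeb  0x36 ]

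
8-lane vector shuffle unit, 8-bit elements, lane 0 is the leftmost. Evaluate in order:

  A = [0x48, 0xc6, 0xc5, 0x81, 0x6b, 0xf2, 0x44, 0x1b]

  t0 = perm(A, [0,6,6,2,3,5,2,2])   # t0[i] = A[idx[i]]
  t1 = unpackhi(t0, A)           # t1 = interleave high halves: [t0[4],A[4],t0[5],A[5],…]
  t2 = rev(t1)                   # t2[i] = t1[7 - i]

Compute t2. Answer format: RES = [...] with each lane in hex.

RES = [0x1b, 0xc5, 0x44, 0xc5, 0xf2, 0xf2, 0x6b, 0x81]

t0 = [0x48, 0x44, 0x44, 0xc5, 0x81, 0xf2, 0xc5, 0xc5]
t1 = [0x81, 0x6b, 0xf2, 0xf2, 0xc5, 0x44, 0xc5, 0x1b]
t2 = [0x1b, 0xc5, 0x44, 0xc5, 0xf2, 0xf2, 0x6b, 0x81]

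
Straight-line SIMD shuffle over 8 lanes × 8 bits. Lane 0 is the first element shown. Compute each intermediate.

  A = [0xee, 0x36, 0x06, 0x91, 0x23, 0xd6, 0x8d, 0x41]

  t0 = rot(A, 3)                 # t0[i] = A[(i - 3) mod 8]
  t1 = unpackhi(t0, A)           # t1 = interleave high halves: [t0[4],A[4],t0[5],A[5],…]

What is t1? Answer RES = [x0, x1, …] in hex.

RES = [0x36, 0x23, 0x06, 0xd6, 0x91, 0x8d, 0x23, 0x41]

→ t0 |d6|8d|41|ee|36|06|91|23|
→ t1 |36|23|06|d6|91|8d|23|41|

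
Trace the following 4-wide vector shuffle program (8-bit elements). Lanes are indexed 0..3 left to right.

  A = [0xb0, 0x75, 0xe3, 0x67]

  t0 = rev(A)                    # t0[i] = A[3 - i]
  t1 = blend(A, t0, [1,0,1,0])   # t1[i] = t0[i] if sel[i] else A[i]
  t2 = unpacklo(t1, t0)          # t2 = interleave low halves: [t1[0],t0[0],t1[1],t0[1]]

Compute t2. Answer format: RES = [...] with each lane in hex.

→ t0 |67|e3|75|b0|
→ t1 |67|75|75|67|
→ t2 |67|67|75|e3|

RES = [0x67, 0x67, 0x75, 0xe3]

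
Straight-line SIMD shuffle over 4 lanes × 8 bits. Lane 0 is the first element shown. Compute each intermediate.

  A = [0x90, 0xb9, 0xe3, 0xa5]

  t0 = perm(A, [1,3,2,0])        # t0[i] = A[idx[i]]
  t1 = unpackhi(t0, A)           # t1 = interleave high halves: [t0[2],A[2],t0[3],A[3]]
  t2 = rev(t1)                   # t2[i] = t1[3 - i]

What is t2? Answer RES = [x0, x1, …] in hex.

→ t0 |b9|a5|e3|90|
→ t1 |e3|e3|90|a5|
→ t2 |a5|90|e3|e3|

RES = [0xa5, 0x90, 0xe3, 0xe3]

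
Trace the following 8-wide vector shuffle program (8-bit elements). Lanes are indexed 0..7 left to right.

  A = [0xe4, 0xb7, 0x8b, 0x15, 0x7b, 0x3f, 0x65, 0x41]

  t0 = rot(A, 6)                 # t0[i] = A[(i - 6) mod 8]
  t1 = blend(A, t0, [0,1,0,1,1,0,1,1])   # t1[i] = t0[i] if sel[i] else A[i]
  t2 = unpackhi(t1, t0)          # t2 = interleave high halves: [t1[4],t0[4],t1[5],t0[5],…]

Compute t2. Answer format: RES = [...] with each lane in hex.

RES = [ 0x65  0x65  0x3f  0x41  0xe4  0xe4  0xb7  0xb7 ]

  t0: 8b 15 7b 3f 65 41 e4 b7
  t1: e4 15 8b 3f 65 3f e4 b7
  t2: 65 65 3f 41 e4 e4 b7 b7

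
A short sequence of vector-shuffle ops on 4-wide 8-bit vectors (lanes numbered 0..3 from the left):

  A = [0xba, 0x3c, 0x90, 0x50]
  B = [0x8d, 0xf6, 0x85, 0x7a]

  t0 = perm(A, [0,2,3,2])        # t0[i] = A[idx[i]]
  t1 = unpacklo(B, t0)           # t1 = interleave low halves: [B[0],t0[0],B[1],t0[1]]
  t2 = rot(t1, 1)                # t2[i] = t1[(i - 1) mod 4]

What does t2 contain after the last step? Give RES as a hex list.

RES = [ 0x90  0x8d  0xba  0xf6 ]

t0 = [0xba, 0x90, 0x50, 0x90]
t1 = [0x8d, 0xba, 0xf6, 0x90]
t2 = [0x90, 0x8d, 0xba, 0xf6]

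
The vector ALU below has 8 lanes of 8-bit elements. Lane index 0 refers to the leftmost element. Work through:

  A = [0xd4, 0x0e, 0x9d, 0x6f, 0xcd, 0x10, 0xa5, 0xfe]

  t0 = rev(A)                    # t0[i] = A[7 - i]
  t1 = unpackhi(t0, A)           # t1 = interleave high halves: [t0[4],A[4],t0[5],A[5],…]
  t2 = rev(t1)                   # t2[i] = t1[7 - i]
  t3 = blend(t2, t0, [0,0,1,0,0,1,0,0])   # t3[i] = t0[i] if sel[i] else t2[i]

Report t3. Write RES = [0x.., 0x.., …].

RES = [ 0xfe  0xd4  0x10  0x0e  0x10  0x9d  0xcd  0x6f ]

  t0: fe a5 10 cd 6f 9d 0e d4
  t1: 6f cd 9d 10 0e a5 d4 fe
  t2: fe d4 a5 0e 10 9d cd 6f
  t3: fe d4 10 0e 10 9d cd 6f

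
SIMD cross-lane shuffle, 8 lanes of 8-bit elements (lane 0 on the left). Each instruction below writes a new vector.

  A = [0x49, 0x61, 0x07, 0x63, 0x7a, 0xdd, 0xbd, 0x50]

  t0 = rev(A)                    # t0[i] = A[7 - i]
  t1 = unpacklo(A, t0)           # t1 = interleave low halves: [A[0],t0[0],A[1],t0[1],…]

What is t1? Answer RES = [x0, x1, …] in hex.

→ t0 |50|bd|dd|7a|63|07|61|49|
→ t1 |49|50|61|bd|07|dd|63|7a|

RES = [ 0x49  0x50  0x61  0xbd  0x07  0xdd  0x63  0x7a ]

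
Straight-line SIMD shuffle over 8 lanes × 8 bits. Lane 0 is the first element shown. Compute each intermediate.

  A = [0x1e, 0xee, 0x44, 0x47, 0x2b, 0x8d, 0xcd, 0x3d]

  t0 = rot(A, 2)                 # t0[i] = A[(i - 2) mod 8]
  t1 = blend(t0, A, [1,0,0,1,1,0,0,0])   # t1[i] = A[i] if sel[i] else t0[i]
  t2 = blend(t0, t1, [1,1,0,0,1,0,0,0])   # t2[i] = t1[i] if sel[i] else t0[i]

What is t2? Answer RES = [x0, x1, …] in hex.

RES = [0x1e, 0x3d, 0x1e, 0xee, 0x2b, 0x47, 0x2b, 0x8d]

→ t0 |cd|3d|1e|ee|44|47|2b|8d|
→ t1 |1e|3d|1e|47|2b|47|2b|8d|
→ t2 |1e|3d|1e|ee|2b|47|2b|8d|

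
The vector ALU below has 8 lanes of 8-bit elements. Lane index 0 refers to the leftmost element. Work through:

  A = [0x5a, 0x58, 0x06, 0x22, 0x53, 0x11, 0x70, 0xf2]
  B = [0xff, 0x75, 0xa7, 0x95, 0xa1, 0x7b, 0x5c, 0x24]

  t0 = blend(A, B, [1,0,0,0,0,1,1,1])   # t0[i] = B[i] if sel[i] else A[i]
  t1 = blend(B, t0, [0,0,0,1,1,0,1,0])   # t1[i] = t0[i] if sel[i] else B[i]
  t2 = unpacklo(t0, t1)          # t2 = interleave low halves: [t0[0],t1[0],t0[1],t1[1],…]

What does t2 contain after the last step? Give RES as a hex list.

RES = [ 0xff  0xff  0x58  0x75  0x06  0xa7  0x22  0x22 ]

→ t0 |ff|58|06|22|53|7b|5c|24|
→ t1 |ff|75|a7|22|53|7b|5c|24|
→ t2 |ff|ff|58|75|06|a7|22|22|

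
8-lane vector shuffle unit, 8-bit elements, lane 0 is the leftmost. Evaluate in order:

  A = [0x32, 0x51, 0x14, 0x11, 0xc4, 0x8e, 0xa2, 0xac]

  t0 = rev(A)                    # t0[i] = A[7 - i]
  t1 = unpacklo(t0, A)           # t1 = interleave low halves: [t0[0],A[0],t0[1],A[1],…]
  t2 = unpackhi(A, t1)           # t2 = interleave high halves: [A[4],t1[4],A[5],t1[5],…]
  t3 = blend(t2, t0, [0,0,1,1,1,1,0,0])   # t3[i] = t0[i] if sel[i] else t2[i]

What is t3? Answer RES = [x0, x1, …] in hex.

t0 = [0xac, 0xa2, 0x8e, 0xc4, 0x11, 0x14, 0x51, 0x32]
t1 = [0xac, 0x32, 0xa2, 0x51, 0x8e, 0x14, 0xc4, 0x11]
t2 = [0xc4, 0x8e, 0x8e, 0x14, 0xa2, 0xc4, 0xac, 0x11]
t3 = [0xc4, 0x8e, 0x8e, 0xc4, 0x11, 0x14, 0xac, 0x11]

RES = [ 0xc4  0x8e  0x8e  0xc4  0x11  0x14  0xac  0x11 ]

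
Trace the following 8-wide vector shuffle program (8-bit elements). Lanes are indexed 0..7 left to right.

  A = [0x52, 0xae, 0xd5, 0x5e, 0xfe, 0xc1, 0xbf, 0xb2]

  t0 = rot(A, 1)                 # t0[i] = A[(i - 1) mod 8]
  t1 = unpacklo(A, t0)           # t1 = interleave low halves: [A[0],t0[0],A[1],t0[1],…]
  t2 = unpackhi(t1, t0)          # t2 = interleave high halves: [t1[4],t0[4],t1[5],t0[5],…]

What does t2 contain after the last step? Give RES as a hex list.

RES = [0xd5, 0x5e, 0xae, 0xfe, 0x5e, 0xc1, 0xd5, 0xbf]

  t0: b2 52 ae d5 5e fe c1 bf
  t1: 52 b2 ae 52 d5 ae 5e d5
  t2: d5 5e ae fe 5e c1 d5 bf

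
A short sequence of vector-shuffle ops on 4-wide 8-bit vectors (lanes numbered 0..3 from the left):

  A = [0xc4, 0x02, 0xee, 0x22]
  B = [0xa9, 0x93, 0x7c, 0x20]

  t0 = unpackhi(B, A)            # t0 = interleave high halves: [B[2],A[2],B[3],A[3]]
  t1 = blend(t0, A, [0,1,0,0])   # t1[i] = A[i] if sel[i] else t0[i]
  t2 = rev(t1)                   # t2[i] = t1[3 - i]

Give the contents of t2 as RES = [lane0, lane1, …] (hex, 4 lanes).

t0 = [0x7c, 0xee, 0x20, 0x22]
t1 = [0x7c, 0x02, 0x20, 0x22]
t2 = [0x22, 0x20, 0x02, 0x7c]

RES = [0x22, 0x20, 0x02, 0x7c]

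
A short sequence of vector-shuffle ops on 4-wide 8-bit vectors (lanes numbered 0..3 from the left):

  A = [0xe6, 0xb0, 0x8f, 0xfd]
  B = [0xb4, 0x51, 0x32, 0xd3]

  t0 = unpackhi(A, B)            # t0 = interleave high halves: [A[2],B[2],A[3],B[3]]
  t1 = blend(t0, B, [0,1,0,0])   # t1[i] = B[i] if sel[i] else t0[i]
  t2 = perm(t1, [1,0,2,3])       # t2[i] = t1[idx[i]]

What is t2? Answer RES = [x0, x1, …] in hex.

RES = [0x51, 0x8f, 0xfd, 0xd3]

→ t0 |8f|32|fd|d3|
→ t1 |8f|51|fd|d3|
→ t2 |51|8f|fd|d3|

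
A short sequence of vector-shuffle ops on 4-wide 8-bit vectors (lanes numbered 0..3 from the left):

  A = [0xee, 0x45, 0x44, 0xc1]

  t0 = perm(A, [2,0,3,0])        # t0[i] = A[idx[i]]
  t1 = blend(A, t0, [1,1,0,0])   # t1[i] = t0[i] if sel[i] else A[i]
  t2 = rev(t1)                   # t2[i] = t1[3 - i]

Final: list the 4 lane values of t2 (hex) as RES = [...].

  t0: 44 ee c1 ee
  t1: 44 ee 44 c1
  t2: c1 44 ee 44

RES = [ 0xc1  0x44  0xee  0x44 ]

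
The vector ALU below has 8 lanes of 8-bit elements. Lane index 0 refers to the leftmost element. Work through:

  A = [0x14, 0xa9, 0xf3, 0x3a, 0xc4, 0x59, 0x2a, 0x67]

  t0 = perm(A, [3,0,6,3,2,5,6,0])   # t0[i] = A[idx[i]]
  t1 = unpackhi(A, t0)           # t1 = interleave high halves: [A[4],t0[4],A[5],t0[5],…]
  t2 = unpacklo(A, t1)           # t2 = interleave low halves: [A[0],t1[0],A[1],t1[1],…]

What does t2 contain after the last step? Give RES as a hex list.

t0 = [0x3a, 0x14, 0x2a, 0x3a, 0xf3, 0x59, 0x2a, 0x14]
t1 = [0xc4, 0xf3, 0x59, 0x59, 0x2a, 0x2a, 0x67, 0x14]
t2 = [0x14, 0xc4, 0xa9, 0xf3, 0xf3, 0x59, 0x3a, 0x59]

RES = [ 0x14  0xc4  0xa9  0xf3  0xf3  0x59  0x3a  0x59 ]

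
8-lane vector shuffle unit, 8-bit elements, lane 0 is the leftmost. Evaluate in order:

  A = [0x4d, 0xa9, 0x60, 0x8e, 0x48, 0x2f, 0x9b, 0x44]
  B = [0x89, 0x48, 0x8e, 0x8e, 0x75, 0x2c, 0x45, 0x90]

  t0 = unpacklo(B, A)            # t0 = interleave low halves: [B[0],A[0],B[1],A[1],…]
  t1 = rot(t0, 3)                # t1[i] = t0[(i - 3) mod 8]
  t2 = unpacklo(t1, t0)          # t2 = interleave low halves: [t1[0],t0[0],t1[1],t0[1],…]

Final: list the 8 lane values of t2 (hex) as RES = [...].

  t0: 89 4d 48 a9 8e 60 8e 8e
  t1: 60 8e 8e 89 4d 48 a9 8e
  t2: 60 89 8e 4d 8e 48 89 a9

RES = [ 0x60  0x89  0x8e  0x4d  0x8e  0x48  0x89  0xa9 ]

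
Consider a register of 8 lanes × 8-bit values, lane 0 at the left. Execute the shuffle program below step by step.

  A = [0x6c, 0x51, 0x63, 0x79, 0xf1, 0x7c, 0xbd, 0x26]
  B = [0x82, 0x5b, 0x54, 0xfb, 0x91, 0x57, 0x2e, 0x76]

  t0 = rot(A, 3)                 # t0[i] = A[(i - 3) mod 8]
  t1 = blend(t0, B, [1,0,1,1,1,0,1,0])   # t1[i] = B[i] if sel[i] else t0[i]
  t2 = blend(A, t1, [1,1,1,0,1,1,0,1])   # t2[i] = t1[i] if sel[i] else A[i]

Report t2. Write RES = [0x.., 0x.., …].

t0 = [0x7c, 0xbd, 0x26, 0x6c, 0x51, 0x63, 0x79, 0xf1]
t1 = [0x82, 0xbd, 0x54, 0xfb, 0x91, 0x63, 0x2e, 0xf1]
t2 = [0x82, 0xbd, 0x54, 0x79, 0x91, 0x63, 0xbd, 0xf1]

RES = [ 0x82  0xbd  0x54  0x79  0x91  0x63  0xbd  0xf1 ]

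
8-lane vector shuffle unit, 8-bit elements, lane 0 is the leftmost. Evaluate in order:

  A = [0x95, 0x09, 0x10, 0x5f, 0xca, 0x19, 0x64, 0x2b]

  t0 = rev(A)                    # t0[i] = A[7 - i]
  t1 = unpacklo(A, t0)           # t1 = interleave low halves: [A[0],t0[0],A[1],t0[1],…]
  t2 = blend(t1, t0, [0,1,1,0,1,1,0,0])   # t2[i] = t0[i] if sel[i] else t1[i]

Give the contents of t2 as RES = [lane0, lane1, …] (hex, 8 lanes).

→ t0 |2b|64|19|ca|5f|10|09|95|
→ t1 |95|2b|09|64|10|19|5f|ca|
→ t2 |95|64|19|64|5f|10|5f|ca|

RES = [0x95, 0x64, 0x19, 0x64, 0x5f, 0x10, 0x5f, 0xca]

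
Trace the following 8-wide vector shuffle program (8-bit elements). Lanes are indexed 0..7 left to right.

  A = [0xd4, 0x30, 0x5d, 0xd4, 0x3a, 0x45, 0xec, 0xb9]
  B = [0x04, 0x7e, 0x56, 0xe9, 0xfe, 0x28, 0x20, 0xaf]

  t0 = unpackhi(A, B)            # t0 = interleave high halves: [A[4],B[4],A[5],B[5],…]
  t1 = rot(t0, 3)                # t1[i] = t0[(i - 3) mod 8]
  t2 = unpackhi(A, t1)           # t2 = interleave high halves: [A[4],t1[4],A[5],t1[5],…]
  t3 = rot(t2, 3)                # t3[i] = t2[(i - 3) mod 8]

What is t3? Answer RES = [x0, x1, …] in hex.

RES = [0x28, 0xb9, 0xec, 0x3a, 0xfe, 0x45, 0x45, 0xec]

→ t0 |3a|fe|45|28|ec|20|b9|af|
→ t1 |20|b9|af|3a|fe|45|28|ec|
→ t2 |3a|fe|45|45|ec|28|b9|ec|
→ t3 |28|b9|ec|3a|fe|45|45|ec|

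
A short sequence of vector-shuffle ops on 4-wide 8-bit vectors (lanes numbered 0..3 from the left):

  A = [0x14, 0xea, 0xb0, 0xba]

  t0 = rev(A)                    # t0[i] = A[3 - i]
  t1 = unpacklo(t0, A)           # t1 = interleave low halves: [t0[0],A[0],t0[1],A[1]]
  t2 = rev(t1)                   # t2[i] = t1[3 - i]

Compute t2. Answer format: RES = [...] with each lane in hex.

t0 = [0xba, 0xb0, 0xea, 0x14]
t1 = [0xba, 0x14, 0xb0, 0xea]
t2 = [0xea, 0xb0, 0x14, 0xba]

RES = [0xea, 0xb0, 0x14, 0xba]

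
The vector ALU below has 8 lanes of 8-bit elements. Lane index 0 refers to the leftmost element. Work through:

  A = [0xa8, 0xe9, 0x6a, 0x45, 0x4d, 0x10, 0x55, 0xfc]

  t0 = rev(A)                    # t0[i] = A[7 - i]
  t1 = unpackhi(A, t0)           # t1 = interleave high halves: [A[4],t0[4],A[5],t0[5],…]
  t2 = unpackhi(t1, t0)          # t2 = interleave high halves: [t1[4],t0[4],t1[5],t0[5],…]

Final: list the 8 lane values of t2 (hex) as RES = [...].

→ t0 |fc|55|10|4d|45|6a|e9|a8|
→ t1 |4d|45|10|6a|55|e9|fc|a8|
→ t2 |55|45|e9|6a|fc|e9|a8|a8|

RES = [0x55, 0x45, 0xe9, 0x6a, 0xfc, 0xe9, 0xa8, 0xa8]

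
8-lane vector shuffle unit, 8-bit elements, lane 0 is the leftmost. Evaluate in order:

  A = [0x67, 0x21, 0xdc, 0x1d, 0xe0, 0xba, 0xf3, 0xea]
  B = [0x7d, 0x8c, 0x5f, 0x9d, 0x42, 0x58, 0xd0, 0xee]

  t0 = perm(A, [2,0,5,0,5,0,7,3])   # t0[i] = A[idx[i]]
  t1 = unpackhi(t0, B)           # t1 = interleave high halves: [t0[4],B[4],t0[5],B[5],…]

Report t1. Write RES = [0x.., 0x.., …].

RES = [0xba, 0x42, 0x67, 0x58, 0xea, 0xd0, 0x1d, 0xee]

→ t0 |dc|67|ba|67|ba|67|ea|1d|
→ t1 |ba|42|67|58|ea|d0|1d|ee|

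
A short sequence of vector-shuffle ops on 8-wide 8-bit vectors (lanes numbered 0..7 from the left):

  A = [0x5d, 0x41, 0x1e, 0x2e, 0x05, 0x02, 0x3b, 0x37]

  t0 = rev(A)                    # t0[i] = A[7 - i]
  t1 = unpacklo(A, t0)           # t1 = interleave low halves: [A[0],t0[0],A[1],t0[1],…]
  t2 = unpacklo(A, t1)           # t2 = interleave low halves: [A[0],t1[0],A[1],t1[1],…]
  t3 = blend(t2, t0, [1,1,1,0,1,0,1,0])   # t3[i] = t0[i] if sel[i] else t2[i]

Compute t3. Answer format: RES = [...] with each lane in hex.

RES = [ 0x37  0x3b  0x02  0x37  0x2e  0x41  0x41  0x3b ]

→ t0 |37|3b|02|05|2e|1e|41|5d|
→ t1 |5d|37|41|3b|1e|02|2e|05|
→ t2 |5d|5d|41|37|1e|41|2e|3b|
→ t3 |37|3b|02|37|2e|41|41|3b|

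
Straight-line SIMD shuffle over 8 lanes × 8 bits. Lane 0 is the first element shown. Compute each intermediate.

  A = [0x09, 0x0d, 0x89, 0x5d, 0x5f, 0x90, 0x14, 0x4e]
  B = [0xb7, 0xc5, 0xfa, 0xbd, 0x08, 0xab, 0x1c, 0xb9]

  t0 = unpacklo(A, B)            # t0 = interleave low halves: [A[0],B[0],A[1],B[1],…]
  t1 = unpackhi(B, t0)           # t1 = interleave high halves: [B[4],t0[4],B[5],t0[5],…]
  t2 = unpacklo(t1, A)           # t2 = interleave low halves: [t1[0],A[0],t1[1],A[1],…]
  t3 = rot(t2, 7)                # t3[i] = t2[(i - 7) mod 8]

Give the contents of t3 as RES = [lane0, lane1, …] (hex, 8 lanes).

RES = [ 0x09  0x89  0x0d  0xab  0x89  0xfa  0x5d  0x08 ]

→ t0 |09|b7|0d|c5|89|fa|5d|bd|
→ t1 |08|89|ab|fa|1c|5d|b9|bd|
→ t2 |08|09|89|0d|ab|89|fa|5d|
→ t3 |09|89|0d|ab|89|fa|5d|08|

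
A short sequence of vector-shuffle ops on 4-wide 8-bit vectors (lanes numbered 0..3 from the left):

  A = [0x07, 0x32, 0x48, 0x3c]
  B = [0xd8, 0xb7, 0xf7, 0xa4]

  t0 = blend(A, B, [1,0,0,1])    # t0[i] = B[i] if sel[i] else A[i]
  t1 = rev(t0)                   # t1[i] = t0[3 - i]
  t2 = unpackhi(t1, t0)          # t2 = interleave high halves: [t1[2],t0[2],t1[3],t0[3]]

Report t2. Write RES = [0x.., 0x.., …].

t0 = [0xd8, 0x32, 0x48, 0xa4]
t1 = [0xa4, 0x48, 0x32, 0xd8]
t2 = [0x32, 0x48, 0xd8, 0xa4]

RES = [0x32, 0x48, 0xd8, 0xa4]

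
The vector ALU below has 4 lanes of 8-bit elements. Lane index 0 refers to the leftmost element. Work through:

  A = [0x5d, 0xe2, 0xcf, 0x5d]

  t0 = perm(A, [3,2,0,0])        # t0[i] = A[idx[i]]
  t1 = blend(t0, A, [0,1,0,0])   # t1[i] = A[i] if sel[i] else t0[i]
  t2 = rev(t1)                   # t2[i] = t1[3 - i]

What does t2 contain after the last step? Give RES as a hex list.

  t0: 5d cf 5d 5d
  t1: 5d e2 5d 5d
  t2: 5d 5d e2 5d

RES = [ 0x5d  0x5d  0xe2  0x5d ]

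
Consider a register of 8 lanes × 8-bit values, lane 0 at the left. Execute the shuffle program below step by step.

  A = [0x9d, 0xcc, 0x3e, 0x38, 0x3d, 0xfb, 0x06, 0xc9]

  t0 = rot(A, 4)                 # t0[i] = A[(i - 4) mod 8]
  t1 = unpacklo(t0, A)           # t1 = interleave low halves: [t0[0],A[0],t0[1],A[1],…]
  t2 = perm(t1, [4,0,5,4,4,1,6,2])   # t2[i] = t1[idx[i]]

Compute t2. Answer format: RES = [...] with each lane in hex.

RES = [ 0x06  0x3d  0x3e  0x06  0x06  0x9d  0xc9  0xfb ]

→ t0 |3d|fb|06|c9|9d|cc|3e|38|
→ t1 |3d|9d|fb|cc|06|3e|c9|38|
→ t2 |06|3d|3e|06|06|9d|c9|fb|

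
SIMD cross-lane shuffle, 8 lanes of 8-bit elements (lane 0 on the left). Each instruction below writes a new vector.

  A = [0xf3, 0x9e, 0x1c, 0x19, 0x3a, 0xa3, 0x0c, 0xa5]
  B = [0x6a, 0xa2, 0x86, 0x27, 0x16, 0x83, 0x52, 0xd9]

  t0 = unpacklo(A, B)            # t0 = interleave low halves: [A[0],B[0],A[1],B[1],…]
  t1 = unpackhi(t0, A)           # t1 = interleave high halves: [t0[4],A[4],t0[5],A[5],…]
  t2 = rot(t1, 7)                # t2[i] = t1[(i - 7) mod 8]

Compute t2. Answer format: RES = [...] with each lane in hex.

RES = [ 0x3a  0x86  0xa3  0x19  0x0c  0x27  0xa5  0x1c ]

→ t0 |f3|6a|9e|a2|1c|86|19|27|
→ t1 |1c|3a|86|a3|19|0c|27|a5|
→ t2 |3a|86|a3|19|0c|27|a5|1c|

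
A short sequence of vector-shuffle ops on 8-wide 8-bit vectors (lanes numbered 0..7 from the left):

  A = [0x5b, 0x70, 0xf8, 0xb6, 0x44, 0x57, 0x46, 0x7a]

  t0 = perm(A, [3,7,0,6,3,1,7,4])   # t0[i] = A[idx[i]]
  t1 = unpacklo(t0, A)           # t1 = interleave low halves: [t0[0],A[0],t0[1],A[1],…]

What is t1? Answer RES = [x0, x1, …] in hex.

→ t0 |b6|7a|5b|46|b6|70|7a|44|
→ t1 |b6|5b|7a|70|5b|f8|46|b6|

RES = [0xb6, 0x5b, 0x7a, 0x70, 0x5b, 0xf8, 0x46, 0xb6]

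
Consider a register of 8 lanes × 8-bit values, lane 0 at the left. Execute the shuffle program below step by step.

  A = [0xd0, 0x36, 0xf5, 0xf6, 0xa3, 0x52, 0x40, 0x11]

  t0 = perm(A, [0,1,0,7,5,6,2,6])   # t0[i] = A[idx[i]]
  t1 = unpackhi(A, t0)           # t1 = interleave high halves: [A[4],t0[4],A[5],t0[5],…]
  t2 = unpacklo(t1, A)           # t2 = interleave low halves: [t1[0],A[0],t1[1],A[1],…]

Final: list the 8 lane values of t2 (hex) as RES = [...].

RES = [0xa3, 0xd0, 0x52, 0x36, 0x52, 0xf5, 0x40, 0xf6]

→ t0 |d0|36|d0|11|52|40|f5|40|
→ t1 |a3|52|52|40|40|f5|11|40|
→ t2 |a3|d0|52|36|52|f5|40|f6|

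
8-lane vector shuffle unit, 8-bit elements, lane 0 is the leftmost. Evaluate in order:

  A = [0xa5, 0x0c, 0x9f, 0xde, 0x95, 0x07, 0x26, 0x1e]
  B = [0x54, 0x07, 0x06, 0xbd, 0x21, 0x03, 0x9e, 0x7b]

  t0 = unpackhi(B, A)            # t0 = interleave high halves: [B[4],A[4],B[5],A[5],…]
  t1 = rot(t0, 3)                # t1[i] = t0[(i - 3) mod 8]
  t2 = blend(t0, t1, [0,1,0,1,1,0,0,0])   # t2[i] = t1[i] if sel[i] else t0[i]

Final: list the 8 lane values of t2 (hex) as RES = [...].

RES = [ 0x21  0x7b  0x03  0x21  0x95  0x26  0x7b  0x1e ]

→ t0 |21|95|03|07|9e|26|7b|1e|
→ t1 |26|7b|1e|21|95|03|07|9e|
→ t2 |21|7b|03|21|95|26|7b|1e|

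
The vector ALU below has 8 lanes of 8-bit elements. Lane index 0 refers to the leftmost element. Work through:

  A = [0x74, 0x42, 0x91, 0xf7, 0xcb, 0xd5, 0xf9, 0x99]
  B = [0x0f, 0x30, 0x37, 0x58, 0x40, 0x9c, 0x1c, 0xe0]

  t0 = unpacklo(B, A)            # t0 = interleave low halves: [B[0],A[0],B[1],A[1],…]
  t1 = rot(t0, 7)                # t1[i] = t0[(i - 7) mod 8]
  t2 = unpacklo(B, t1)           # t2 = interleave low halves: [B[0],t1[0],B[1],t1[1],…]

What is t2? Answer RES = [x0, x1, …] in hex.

RES = [ 0x0f  0x74  0x30  0x30  0x37  0x42  0x58  0x37 ]

t0 = [0x0f, 0x74, 0x30, 0x42, 0x37, 0x91, 0x58, 0xf7]
t1 = [0x74, 0x30, 0x42, 0x37, 0x91, 0x58, 0xf7, 0x0f]
t2 = [0x0f, 0x74, 0x30, 0x30, 0x37, 0x42, 0x58, 0x37]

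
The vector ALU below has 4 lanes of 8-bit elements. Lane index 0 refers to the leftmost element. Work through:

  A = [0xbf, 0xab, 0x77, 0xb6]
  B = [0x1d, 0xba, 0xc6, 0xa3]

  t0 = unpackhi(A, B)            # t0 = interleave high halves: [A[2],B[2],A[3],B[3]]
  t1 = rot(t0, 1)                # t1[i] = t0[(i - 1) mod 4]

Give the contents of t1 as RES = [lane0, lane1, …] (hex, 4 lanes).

t0 = [0x77, 0xc6, 0xb6, 0xa3]
t1 = [0xa3, 0x77, 0xc6, 0xb6]

RES = [ 0xa3  0x77  0xc6  0xb6 ]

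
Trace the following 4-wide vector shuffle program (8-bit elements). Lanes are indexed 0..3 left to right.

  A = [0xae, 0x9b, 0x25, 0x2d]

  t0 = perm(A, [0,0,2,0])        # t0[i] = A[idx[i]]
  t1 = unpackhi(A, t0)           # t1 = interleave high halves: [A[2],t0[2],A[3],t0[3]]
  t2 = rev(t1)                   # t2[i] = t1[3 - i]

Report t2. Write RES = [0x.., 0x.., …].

RES = [0xae, 0x2d, 0x25, 0x25]

→ t0 |ae|ae|25|ae|
→ t1 |25|25|2d|ae|
→ t2 |ae|2d|25|25|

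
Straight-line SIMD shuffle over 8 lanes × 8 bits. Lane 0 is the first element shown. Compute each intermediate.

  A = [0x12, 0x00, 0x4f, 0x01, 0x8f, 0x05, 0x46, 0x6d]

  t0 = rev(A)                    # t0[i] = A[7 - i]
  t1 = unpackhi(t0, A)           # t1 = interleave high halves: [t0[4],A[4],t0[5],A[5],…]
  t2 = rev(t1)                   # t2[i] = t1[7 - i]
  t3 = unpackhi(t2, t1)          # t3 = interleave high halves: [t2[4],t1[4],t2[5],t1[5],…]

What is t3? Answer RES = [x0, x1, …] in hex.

t0 = [0x6d, 0x46, 0x05, 0x8f, 0x01, 0x4f, 0x00, 0x12]
t1 = [0x01, 0x8f, 0x4f, 0x05, 0x00, 0x46, 0x12, 0x6d]
t2 = [0x6d, 0x12, 0x46, 0x00, 0x05, 0x4f, 0x8f, 0x01]
t3 = [0x05, 0x00, 0x4f, 0x46, 0x8f, 0x12, 0x01, 0x6d]

RES = [0x05, 0x00, 0x4f, 0x46, 0x8f, 0x12, 0x01, 0x6d]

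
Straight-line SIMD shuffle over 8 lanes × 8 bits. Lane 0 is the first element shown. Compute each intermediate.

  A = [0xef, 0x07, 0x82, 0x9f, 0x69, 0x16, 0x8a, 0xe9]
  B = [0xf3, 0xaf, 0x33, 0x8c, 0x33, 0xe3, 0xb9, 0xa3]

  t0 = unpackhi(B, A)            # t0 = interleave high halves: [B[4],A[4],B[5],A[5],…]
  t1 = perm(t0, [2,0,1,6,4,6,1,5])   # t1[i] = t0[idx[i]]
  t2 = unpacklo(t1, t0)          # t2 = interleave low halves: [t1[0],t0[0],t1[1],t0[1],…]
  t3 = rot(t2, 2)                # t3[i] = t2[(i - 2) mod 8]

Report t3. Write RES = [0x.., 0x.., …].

RES = [ 0xa3  0x16  0xe3  0x33  0x33  0x69  0x69  0xe3 ]

→ t0 |33|69|e3|16|b9|8a|a3|e9|
→ t1 |e3|33|69|a3|b9|a3|69|8a|
→ t2 |e3|33|33|69|69|e3|a3|16|
→ t3 |a3|16|e3|33|33|69|69|e3|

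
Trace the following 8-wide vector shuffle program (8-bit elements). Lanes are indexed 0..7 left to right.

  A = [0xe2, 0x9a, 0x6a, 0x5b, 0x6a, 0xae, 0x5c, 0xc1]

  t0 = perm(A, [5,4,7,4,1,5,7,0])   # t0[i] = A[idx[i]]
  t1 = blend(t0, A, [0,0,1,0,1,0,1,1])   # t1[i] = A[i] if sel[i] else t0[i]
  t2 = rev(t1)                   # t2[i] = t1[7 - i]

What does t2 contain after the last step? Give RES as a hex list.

→ t0 |ae|6a|c1|6a|9a|ae|c1|e2|
→ t1 |ae|6a|6a|6a|6a|ae|5c|c1|
→ t2 |c1|5c|ae|6a|6a|6a|6a|ae|

RES = [0xc1, 0x5c, 0xae, 0x6a, 0x6a, 0x6a, 0x6a, 0xae]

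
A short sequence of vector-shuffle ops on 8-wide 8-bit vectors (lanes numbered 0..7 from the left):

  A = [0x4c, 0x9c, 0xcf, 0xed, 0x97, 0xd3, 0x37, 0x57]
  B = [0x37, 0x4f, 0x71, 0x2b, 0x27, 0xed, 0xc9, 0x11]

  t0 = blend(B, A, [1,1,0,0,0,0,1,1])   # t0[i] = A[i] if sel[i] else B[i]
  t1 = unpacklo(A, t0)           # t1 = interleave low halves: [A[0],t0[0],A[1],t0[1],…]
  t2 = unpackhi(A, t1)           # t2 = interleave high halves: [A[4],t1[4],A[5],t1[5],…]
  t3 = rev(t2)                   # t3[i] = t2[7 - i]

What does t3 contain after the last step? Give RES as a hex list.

RES = [0x2b, 0x57, 0xed, 0x37, 0x71, 0xd3, 0xcf, 0x97]

  t0: 4c 9c 71 2b 27 ed 37 57
  t1: 4c 4c 9c 9c cf 71 ed 2b
  t2: 97 cf d3 71 37 ed 57 2b
  t3: 2b 57 ed 37 71 d3 cf 97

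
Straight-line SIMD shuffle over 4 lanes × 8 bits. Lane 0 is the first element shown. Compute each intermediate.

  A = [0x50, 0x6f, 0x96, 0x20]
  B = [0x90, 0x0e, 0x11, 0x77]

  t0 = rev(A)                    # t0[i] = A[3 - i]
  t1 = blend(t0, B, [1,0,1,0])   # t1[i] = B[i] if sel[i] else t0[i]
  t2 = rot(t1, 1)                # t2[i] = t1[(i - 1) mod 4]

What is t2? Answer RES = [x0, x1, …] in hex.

t0 = [0x20, 0x96, 0x6f, 0x50]
t1 = [0x90, 0x96, 0x11, 0x50]
t2 = [0x50, 0x90, 0x96, 0x11]

RES = [0x50, 0x90, 0x96, 0x11]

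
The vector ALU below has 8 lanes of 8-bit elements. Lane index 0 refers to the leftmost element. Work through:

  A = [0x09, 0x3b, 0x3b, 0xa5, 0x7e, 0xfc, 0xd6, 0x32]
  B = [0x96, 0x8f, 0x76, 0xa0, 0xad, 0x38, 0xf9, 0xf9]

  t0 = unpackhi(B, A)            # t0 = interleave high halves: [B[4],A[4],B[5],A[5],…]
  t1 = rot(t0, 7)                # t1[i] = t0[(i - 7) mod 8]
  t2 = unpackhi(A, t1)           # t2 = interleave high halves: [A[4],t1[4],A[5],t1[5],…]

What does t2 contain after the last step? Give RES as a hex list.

→ t0 |ad|7e|38|fc|f9|d6|f9|32|
→ t1 |7e|38|fc|f9|d6|f9|32|ad|
→ t2 |7e|d6|fc|f9|d6|32|32|ad|

RES = [ 0x7e  0xd6  0xfc  0xf9  0xd6  0x32  0x32  0xad ]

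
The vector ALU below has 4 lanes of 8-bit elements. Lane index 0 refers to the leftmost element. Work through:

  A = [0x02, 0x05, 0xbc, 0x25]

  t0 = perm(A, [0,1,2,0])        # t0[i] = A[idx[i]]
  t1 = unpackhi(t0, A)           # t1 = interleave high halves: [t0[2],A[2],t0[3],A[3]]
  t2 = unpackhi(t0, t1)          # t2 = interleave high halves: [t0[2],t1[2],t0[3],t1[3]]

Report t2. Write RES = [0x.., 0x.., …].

RES = [ 0xbc  0x02  0x02  0x25 ]

  t0: 02 05 bc 02
  t1: bc bc 02 25
  t2: bc 02 02 25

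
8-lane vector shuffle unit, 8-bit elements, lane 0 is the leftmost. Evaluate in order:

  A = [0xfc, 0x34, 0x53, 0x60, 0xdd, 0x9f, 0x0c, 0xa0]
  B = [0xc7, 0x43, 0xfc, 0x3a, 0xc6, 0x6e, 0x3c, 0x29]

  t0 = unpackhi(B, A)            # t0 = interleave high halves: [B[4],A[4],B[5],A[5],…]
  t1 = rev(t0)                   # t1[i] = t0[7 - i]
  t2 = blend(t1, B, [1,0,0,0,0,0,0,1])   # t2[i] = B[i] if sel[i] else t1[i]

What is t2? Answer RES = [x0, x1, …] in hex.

  t0: c6 dd 6e 9f 3c 0c 29 a0
  t1: a0 29 0c 3c 9f 6e dd c6
  t2: c7 29 0c 3c 9f 6e dd 29

RES = [0xc7, 0x29, 0x0c, 0x3c, 0x9f, 0x6e, 0xdd, 0x29]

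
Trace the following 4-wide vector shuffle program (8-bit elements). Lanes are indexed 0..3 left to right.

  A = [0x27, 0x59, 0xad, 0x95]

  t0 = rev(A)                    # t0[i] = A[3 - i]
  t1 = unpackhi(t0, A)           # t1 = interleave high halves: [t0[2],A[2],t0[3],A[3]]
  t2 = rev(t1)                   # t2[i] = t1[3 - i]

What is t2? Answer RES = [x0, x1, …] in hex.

t0 = [0x95, 0xad, 0x59, 0x27]
t1 = [0x59, 0xad, 0x27, 0x95]
t2 = [0x95, 0x27, 0xad, 0x59]

RES = [ 0x95  0x27  0xad  0x59 ]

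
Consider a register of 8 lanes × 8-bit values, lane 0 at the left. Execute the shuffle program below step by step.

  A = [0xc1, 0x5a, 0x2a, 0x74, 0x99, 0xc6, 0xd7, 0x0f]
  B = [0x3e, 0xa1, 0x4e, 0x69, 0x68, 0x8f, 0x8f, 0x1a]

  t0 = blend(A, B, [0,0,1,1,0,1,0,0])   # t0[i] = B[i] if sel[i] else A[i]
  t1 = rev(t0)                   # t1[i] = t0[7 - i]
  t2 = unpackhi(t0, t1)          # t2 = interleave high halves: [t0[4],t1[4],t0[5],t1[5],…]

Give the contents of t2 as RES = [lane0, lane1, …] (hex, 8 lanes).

RES = [0x99, 0x69, 0x8f, 0x4e, 0xd7, 0x5a, 0x0f, 0xc1]

→ t0 |c1|5a|4e|69|99|8f|d7|0f|
→ t1 |0f|d7|8f|99|69|4e|5a|c1|
→ t2 |99|69|8f|4e|d7|5a|0f|c1|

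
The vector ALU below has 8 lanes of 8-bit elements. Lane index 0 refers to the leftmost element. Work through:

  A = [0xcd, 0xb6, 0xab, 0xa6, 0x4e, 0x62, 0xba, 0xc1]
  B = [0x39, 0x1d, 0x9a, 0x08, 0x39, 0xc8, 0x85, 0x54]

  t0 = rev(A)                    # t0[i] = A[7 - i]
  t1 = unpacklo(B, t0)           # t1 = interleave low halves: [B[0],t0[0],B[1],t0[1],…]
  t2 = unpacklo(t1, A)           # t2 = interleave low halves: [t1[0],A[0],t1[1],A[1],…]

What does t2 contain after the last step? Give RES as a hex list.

  t0: c1 ba 62 4e a6 ab b6 cd
  t1: 39 c1 1d ba 9a 62 08 4e
  t2: 39 cd c1 b6 1d ab ba a6

RES = [0x39, 0xcd, 0xc1, 0xb6, 0x1d, 0xab, 0xba, 0xa6]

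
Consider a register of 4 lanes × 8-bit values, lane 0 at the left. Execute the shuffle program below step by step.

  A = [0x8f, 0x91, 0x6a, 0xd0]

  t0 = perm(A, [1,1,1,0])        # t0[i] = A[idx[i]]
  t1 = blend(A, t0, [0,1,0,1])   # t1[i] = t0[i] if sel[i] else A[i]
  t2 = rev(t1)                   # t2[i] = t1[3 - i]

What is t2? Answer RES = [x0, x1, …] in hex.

RES = [0x8f, 0x6a, 0x91, 0x8f]

t0 = [0x91, 0x91, 0x91, 0x8f]
t1 = [0x8f, 0x91, 0x6a, 0x8f]
t2 = [0x8f, 0x6a, 0x91, 0x8f]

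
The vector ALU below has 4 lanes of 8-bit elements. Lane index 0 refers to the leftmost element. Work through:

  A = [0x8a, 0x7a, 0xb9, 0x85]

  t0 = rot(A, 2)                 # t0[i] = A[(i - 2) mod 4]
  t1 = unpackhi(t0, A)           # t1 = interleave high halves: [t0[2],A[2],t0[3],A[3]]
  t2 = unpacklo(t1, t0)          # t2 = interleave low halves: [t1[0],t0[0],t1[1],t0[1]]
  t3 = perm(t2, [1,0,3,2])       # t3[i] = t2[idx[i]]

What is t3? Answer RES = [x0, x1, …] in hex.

RES = [ 0xb9  0x8a  0x85  0xb9 ]

  t0: b9 85 8a 7a
  t1: 8a b9 7a 85
  t2: 8a b9 b9 85
  t3: b9 8a 85 b9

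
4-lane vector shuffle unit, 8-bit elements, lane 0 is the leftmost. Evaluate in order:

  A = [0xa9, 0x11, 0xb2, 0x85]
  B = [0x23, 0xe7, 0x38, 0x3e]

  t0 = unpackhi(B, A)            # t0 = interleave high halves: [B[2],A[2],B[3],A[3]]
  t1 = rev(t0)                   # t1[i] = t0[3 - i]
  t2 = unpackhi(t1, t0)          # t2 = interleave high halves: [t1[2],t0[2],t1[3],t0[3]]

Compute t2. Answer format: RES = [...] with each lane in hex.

RES = [0xb2, 0x3e, 0x38, 0x85]

  t0: 38 b2 3e 85
  t1: 85 3e b2 38
  t2: b2 3e 38 85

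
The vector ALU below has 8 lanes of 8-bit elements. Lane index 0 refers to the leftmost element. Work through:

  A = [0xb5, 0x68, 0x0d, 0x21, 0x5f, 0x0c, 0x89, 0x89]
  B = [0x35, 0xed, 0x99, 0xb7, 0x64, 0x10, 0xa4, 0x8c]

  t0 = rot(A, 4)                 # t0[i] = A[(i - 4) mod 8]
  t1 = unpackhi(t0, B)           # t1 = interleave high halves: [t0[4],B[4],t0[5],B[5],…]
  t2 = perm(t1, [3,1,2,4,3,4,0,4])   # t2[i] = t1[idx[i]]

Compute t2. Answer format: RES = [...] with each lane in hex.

RES = [0x10, 0x64, 0x68, 0x0d, 0x10, 0x0d, 0xb5, 0x0d]

t0 = [0x5f, 0x0c, 0x89, 0x89, 0xb5, 0x68, 0x0d, 0x21]
t1 = [0xb5, 0x64, 0x68, 0x10, 0x0d, 0xa4, 0x21, 0x8c]
t2 = [0x10, 0x64, 0x68, 0x0d, 0x10, 0x0d, 0xb5, 0x0d]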